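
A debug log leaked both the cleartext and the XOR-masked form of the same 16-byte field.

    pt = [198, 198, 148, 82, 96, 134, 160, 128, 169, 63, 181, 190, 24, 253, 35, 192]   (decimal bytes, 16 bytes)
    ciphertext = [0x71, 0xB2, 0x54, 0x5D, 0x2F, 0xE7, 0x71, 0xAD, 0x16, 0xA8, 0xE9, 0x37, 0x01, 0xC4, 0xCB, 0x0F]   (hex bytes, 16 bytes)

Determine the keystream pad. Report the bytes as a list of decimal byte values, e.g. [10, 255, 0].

[183, 116, 192, 15, 79, 97, 209, 45, 191, 151, 92, 137, 25, 57, 232, 207]

Since ciphertext = pt ⊕ pad, XORing both sides with pt gives pad = pt ⊕ ciphertext.
198 ^ 113 = 183
198 ^ 178 = 116
148 ^  84 = 192
 82 ^  93 =  15
 96 ^  47 =  79
134 ^ 231 =  97
160 ^ 113 = 209
128 ^ 173 =  45
169 ^  22 = 191
 63 ^ 168 = 151
181 ^ 233 =  92
190 ^  55 = 137
 24 ^   1 =  25
253 ^ 196 =  57
 35 ^ 203 = 232
192 ^  15 = 207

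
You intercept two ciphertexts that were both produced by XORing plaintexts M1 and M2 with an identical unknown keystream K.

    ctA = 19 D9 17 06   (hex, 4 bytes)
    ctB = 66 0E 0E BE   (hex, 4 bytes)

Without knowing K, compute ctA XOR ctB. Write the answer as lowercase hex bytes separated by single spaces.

7f d7 19 b8

ctA ⊕ ctB = (M1 ⊕ K) ⊕ (M2 ⊕ K) = M1 ⊕ M2 — the shared key cancels under XOR.
 25 xor 102 = 127
217 xor  14 = 215
 23 xor  14 =  25
  6 xor 190 = 184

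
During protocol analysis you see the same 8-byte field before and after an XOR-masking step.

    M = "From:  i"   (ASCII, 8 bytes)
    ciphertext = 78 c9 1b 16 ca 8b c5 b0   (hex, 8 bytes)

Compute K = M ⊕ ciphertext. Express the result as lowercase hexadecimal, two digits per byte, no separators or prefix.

Since ciphertext = M ⊕ K, XORing both sides with M gives K = M ⊕ ciphertext.
01000110 ^ 01111000 = 00111110
01110010 ^ 11001001 = 10111011
01101111 ^ 00011011 = 01110100
01101101 ^ 00010110 = 01111011
00111010 ^ 11001010 = 11110000
00100000 ^ 10001011 = 10101011
00100000 ^ 11000101 = 11100101
01101001 ^ 10110000 = 11011001

3ebb747bf0abe5d9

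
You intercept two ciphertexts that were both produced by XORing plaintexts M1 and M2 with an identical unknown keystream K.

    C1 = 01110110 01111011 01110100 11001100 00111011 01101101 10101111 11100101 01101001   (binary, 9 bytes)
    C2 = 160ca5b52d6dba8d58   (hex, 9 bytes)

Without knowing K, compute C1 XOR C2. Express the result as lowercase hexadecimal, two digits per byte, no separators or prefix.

C1 ⊕ C2 = (M1 ⊕ K) ⊕ (M2 ⊕ K) = M1 ⊕ M2 — the shared key cancels under XOR.
byte 0: 118 ^  22 =  96
byte 1: 123 ^  12 = 119
byte 2: 116 ^ 165 = 209
byte 3: 204 ^ 181 = 121
byte 4:  59 ^  45 =  22
byte 5: 109 ^ 109 =   0
byte 6: 175 ^ 186 =  21
byte 7: 229 ^ 141 = 104
byte 8: 105 ^  88 =  49

6077d1791600156831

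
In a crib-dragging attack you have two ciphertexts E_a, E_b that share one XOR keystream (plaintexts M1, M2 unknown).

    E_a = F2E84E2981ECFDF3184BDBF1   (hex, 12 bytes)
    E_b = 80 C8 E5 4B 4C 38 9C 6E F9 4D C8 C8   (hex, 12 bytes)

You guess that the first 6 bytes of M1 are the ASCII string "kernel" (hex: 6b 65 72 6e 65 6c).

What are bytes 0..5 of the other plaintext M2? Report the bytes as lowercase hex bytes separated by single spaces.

19 45 d9 0c a8 b8

First, E_a ⊕ E_b = (M1 ⊕ K) ⊕ (M2 ⊕ K) = M1 ⊕ M2, so the key drops out. Then M2 = (M1 ⊕ M2) ⊕ M1 over the first 6 bytes.
byte 0: (f2 ⊕ 80) ⊕ 6b = 72 ⊕ 6b = 19
byte 1: (e8 ⊕ c8) ⊕ 65 = 20 ⊕ 65 = 45
byte 2: (4e ⊕ e5) ⊕ 72 = ab ⊕ 72 = d9
byte 3: (29 ⊕ 4b) ⊕ 6e = 62 ⊕ 6e = 0c
byte 4: (81 ⊕ 4c) ⊕ 65 = cd ⊕ 65 = a8
byte 5: (ec ⊕ 38) ⊕ 6c = d4 ⊕ 6c = b8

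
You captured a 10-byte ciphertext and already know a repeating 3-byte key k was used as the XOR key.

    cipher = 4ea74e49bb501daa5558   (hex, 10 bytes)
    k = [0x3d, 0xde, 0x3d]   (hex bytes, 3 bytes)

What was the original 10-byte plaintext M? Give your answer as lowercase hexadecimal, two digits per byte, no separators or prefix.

The 3-byte key repeats, so the effective keystream is 3d de 3d 3d de 3d 3d de 3d 3d.
byte 0: 4e ⊕ 3d = 73
byte 1: a7 ⊕ de = 79
byte 2: 4e ⊕ 3d = 73
byte 3: 49 ⊕ 3d = 74
byte 4: bb ⊕ de = 65
byte 5: 50 ⊕ 3d = 6d
byte 6: 1d ⊕ 3d = 20
byte 7: aa ⊕ de = 74
byte 8: 55 ⊕ 3d = 68
byte 9: 58 ⊕ 3d = 65

73797374656d20746865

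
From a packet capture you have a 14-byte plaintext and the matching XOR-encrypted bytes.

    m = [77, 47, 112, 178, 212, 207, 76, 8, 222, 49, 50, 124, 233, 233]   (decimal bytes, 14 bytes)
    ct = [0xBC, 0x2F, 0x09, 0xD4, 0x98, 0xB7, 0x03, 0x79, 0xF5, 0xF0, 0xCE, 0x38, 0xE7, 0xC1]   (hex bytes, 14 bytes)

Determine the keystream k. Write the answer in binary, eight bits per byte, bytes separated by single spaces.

11110001 00000000 01111001 01100110 01001100 01111000 01001111 01110001 00101011 11000001 11111100 01000100 00001110 00101000

Since ct = m ⊕ k, XORing both sides with m gives k = m ⊕ ct.
byte 0: 4d ⊕ bc = f1
byte 1: 2f ⊕ 2f = 00
byte 2: 70 ⊕ 09 = 79
byte 3: b2 ⊕ d4 = 66
byte 4: d4 ⊕ 98 = 4c
byte 5: cf ⊕ b7 = 78
byte 6: 4c ⊕ 03 = 4f
byte 7: 08 ⊕ 79 = 71
byte 8: de ⊕ f5 = 2b
byte 9: 31 ⊕ f0 = c1
byte 10: 32 ⊕ ce = fc
byte 11: 7c ⊕ 38 = 44
byte 12: e9 ⊕ e7 = 0e
byte 13: e9 ⊕ c1 = 28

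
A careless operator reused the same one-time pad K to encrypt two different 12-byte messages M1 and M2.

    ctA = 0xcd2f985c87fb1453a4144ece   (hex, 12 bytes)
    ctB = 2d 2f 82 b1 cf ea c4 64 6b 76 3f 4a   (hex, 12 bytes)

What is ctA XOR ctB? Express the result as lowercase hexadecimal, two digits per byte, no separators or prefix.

e0001aed4811d037cf627184

ctA ⊕ ctB = (M1 ⊕ K) ⊕ (M2 ⊕ K) = M1 ⊕ M2 — the shared key cancels under XOR.
cd ⊕ 2d = e0
2f ⊕ 2f = 00
98 ⊕ 82 = 1a
5c ⊕ b1 = ed
87 ⊕ cf = 48
fb ⊕ ea = 11
14 ⊕ c4 = d0
53 ⊕ 64 = 37
a4 ⊕ 6b = cf
14 ⊕ 76 = 62
4e ⊕ 3f = 71
ce ⊕ 4a = 84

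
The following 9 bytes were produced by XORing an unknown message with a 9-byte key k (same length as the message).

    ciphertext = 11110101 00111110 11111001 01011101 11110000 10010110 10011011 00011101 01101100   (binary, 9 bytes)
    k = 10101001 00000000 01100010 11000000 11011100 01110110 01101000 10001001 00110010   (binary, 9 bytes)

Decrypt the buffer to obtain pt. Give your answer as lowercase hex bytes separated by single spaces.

5c 3e 9b 9d 2c e0 f3 94 5e

XOR is its own inverse, so applying the key byte-wise gives the result directly.
byte 0: f5 ⊕ a9 = 5c
byte 1: 3e ⊕ 00 = 3e
byte 2: f9 ⊕ 62 = 9b
byte 3: 5d ⊕ c0 = 9d
byte 4: f0 ⊕ dc = 2c
byte 5: 96 ⊕ 76 = e0
byte 6: 9b ⊕ 68 = f3
byte 7: 1d ⊕ 89 = 94
byte 8: 6c ⊕ 32 = 5e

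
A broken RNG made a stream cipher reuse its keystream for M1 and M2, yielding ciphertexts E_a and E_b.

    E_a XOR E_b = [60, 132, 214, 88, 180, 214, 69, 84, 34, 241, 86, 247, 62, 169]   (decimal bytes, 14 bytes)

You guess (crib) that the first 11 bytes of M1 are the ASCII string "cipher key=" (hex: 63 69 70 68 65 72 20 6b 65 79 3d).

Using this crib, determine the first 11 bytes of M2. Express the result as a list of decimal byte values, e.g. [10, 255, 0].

Since E_a ⊕ E_b = M1 ⊕ M2, XORing with the guessed M1 bytes yields the corresponding M2 bytes: M2 = (E_a ⊕ E_b) ⊕ M1.
byte 0: 3c xor 63 = 5f
byte 1: 84 xor 69 = ed
byte 2: d6 xor 70 = a6
byte 3: 58 xor 68 = 30
byte 4: b4 xor 65 = d1
byte 5: d6 xor 72 = a4
byte 6: 45 xor 20 = 65
byte 7: 54 xor 6b = 3f
byte 8: 22 xor 65 = 47
byte 9: f1 xor 79 = 88
byte 10: 56 xor 3d = 6b

[95, 237, 166, 48, 209, 164, 101, 63, 71, 136, 107]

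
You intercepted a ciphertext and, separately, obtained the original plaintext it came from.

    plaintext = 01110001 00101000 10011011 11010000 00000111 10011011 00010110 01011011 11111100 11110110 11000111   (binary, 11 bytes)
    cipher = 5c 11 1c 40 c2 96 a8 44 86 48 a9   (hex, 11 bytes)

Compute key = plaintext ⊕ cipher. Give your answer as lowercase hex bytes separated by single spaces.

Since cipher = plaintext ⊕ key, XORing both sides with plaintext gives key = plaintext ⊕ cipher.
71 ⊕ 5c = 2d
28 ⊕ 11 = 39
9b ⊕ 1c = 87
d0 ⊕ 40 = 90
07 ⊕ c2 = c5
9b ⊕ 96 = 0d
16 ⊕ a8 = be
5b ⊕ 44 = 1f
fc ⊕ 86 = 7a
f6 ⊕ 48 = be
c7 ⊕ a9 = 6e

2d 39 87 90 c5 0d be 1f 7a be 6e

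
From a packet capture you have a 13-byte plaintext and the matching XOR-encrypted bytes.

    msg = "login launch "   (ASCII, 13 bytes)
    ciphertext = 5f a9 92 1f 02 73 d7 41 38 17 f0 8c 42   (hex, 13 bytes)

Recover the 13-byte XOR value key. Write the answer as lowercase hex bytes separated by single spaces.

33 c6 f5 76 6c 53 bb 20 4d 79 93 e4 62

Since ciphertext = msg ⊕ key, XORing both sides with msg gives key = msg ⊕ ciphertext.
6c xor 5f = 33
6f xor a9 = c6
67 xor 92 = f5
69 xor 1f = 76
6e xor 02 = 6c
20 xor 73 = 53
6c xor d7 = bb
61 xor 41 = 20
75 xor 38 = 4d
6e xor 17 = 79
63 xor f0 = 93
68 xor 8c = e4
20 xor 42 = 62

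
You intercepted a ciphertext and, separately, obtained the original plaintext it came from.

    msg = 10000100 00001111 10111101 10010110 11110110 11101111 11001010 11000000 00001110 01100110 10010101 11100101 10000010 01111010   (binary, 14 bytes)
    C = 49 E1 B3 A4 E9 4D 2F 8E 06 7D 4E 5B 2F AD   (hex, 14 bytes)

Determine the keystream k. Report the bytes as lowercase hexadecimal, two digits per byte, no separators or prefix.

Since C = msg ⊕ k, XORing both sides with msg gives k = msg ⊕ C.
10000100 ^ 01001001 = 11001101
00001111 ^ 11100001 = 11101110
10111101 ^ 10110011 = 00001110
10010110 ^ 10100100 = 00110010
11110110 ^ 11101001 = 00011111
11101111 ^ 01001101 = 10100010
11001010 ^ 00101111 = 11100101
11000000 ^ 10001110 = 01001110
00001110 ^ 00000110 = 00001000
01100110 ^ 01111101 = 00011011
10010101 ^ 01001110 = 11011011
11100101 ^ 01011011 = 10111110
10000010 ^ 00101111 = 10101101
01111010 ^ 10101101 = 11010111

cdee0e321fa2e54e081bdbbeadd7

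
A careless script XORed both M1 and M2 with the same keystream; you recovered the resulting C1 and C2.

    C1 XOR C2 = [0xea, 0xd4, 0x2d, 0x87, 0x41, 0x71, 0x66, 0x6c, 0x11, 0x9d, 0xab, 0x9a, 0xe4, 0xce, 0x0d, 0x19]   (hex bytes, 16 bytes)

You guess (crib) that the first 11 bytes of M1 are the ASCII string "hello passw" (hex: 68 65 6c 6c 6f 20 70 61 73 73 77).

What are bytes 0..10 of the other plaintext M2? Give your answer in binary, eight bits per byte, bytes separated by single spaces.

10000010 10110001 01000001 11101011 00101110 01010001 00010110 00001101 01100010 11101110 11011100

Since C1 ⊕ C2 = M1 ⊕ M2, XORing with the guessed M1 bytes yields the corresponding M2 bytes: M2 = (C1 ⊕ C2) ⊕ M1.
ea ⊕ 68 = 82
d4 ⊕ 65 = b1
2d ⊕ 6c = 41
87 ⊕ 6c = eb
41 ⊕ 6f = 2e
71 ⊕ 20 = 51
66 ⊕ 70 = 16
6c ⊕ 61 = 0d
11 ⊕ 73 = 62
9d ⊕ 73 = ee
ab ⊕ 77 = dc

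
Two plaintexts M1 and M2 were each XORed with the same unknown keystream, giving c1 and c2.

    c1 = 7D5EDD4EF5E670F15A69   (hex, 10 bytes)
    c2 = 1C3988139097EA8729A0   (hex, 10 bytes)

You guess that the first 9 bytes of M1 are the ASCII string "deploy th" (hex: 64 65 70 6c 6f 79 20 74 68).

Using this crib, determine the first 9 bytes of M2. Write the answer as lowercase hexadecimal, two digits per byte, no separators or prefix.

050225310a08ba021b

First, c1 ⊕ c2 = (M1 ⊕ K) ⊕ (M2 ⊕ K) = M1 ⊕ M2, so the key drops out. Then M2 = (M1 ⊕ M2) ⊕ M1 over the first 9 bytes.
byte 0: (7d XOR 1c) XOR 64 = 61 XOR 64 = 05
byte 1: (5e XOR 39) XOR 65 = 67 XOR 65 = 02
byte 2: (dd XOR 88) XOR 70 = 55 XOR 70 = 25
byte 3: (4e XOR 13) XOR 6c = 5d XOR 6c = 31
byte 4: (f5 XOR 90) XOR 6f = 65 XOR 6f = 0a
byte 5: (e6 XOR 97) XOR 79 = 71 XOR 79 = 08
byte 6: (70 XOR ea) XOR 20 = 9a XOR 20 = ba
byte 7: (f1 XOR 87) XOR 74 = 76 XOR 74 = 02
byte 8: (5a XOR 29) XOR 68 = 73 XOR 68 = 1b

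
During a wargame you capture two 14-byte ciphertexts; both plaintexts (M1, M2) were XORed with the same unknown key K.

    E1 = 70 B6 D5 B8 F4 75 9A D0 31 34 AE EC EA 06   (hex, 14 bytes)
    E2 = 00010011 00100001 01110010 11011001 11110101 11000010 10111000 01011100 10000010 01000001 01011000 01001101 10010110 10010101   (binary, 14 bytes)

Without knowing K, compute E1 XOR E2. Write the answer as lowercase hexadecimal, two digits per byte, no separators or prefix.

6397a76101b7228cb375f6a17c93

E1 ⊕ E2 = (M1 ⊕ K) ⊕ (M2 ⊕ K) = M1 ⊕ M2 — the shared key cancels under XOR.
70 XOR 13 = 63
b6 XOR 21 = 97
d5 XOR 72 = a7
b8 XOR d9 = 61
f4 XOR f5 = 01
75 XOR c2 = b7
9a XOR b8 = 22
d0 XOR 5c = 8c
31 XOR 82 = b3
34 XOR 41 = 75
ae XOR 58 = f6
ec XOR 4d = a1
ea XOR 96 = 7c
06 XOR 95 = 93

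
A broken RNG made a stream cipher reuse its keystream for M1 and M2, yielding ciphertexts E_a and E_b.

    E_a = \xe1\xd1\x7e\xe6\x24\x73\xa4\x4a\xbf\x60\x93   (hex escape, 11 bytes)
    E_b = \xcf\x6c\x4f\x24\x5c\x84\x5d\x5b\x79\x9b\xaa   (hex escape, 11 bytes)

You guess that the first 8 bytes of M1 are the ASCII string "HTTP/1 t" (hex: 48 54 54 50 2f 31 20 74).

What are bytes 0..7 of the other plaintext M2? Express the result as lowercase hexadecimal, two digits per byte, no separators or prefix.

66e9659257c6d965

First, E_a ⊕ E_b = (M1 ⊕ K) ⊕ (M2 ⊕ K) = M1 ⊕ M2, so the key drops out. Then M2 = (M1 ⊕ M2) ⊕ M1 over the first 8 bytes.
byte 0: (e1 XOR cf) XOR 48 = 2e XOR 48 = 66
byte 1: (d1 XOR 6c) XOR 54 = bd XOR 54 = e9
byte 2: (7e XOR 4f) XOR 54 = 31 XOR 54 = 65
byte 3: (e6 XOR 24) XOR 50 = c2 XOR 50 = 92
byte 4: (24 XOR 5c) XOR 2f = 78 XOR 2f = 57
byte 5: (73 XOR 84) XOR 31 = f7 XOR 31 = c6
byte 6: (a4 XOR 5d) XOR 20 = f9 XOR 20 = d9
byte 7: (4a XOR 5b) XOR 74 = 11 XOR 74 = 65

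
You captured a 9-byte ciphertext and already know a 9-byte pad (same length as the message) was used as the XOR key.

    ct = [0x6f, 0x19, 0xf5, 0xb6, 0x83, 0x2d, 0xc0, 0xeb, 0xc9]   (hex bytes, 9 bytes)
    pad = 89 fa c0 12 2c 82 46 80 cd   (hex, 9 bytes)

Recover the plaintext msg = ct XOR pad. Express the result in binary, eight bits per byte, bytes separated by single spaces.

11100110 11100011 00110101 10100100 10101111 10101111 10000110 01101011 00000100

XOR is its own inverse, so applying the key byte-wise gives the result directly.
6f XOR 89 = e6
19 XOR fa = e3
f5 XOR c0 = 35
b6 XOR 12 = a4
83 XOR 2c = af
2d XOR 82 = af
c0 XOR 46 = 86
eb XOR 80 = 6b
c9 XOR cd = 04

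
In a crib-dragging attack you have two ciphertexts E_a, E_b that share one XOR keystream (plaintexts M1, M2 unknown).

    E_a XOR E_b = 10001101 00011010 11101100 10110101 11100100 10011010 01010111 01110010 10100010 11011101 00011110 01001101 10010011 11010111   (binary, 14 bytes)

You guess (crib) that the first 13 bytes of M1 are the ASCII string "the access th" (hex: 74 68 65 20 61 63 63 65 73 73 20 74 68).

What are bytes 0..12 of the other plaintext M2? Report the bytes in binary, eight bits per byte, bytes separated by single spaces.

11111001 01110010 10001001 10010101 10000101 11111001 00110100 00010111 11010001 10101110 00111110 00111001 11111011

Since E_a ⊕ E_b = M1 ⊕ M2, XORing with the guessed M1 bytes yields the corresponding M2 bytes: M2 = (E_a ⊕ E_b) ⊕ M1.
10001101 xor 01110100 = 11111001
00011010 xor 01101000 = 01110010
11101100 xor 01100101 = 10001001
10110101 xor 00100000 = 10010101
11100100 xor 01100001 = 10000101
10011010 xor 01100011 = 11111001
01010111 xor 01100011 = 00110100
01110010 xor 01100101 = 00010111
10100010 xor 01110011 = 11010001
11011101 xor 01110011 = 10101110
00011110 xor 00100000 = 00111110
01001101 xor 01110100 = 00111001
10010011 xor 01101000 = 11111011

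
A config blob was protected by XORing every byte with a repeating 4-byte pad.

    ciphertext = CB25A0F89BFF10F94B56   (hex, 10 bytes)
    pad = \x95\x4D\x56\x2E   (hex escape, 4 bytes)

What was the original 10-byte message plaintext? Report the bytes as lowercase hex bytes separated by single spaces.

5e 68 f6 d6 0e b2 46 d7 de 1b

The 4-byte key repeats, so the effective keystream is 95 4d 56 2e 95 4d 56 2e 95 4d.
byte 0: 203 ⊕ 149 =  94
byte 1:  37 ⊕  77 = 104
byte 2: 160 ⊕  86 = 246
byte 3: 248 ⊕  46 = 214
byte 4: 155 ⊕ 149 =  14
byte 5: 255 ⊕  77 = 178
byte 6:  16 ⊕  86 =  70
byte 7: 249 ⊕  46 = 215
byte 8:  75 ⊕ 149 = 222
byte 9:  86 ⊕  77 =  27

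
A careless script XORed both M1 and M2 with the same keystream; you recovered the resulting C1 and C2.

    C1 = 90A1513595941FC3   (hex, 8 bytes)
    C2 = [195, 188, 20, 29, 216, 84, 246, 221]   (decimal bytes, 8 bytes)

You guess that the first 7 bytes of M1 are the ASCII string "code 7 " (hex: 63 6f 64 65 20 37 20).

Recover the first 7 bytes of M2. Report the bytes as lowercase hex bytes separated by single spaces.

30 72 21 4d 6d f7 c9

First, C1 ⊕ C2 = (M1 ⊕ K) ⊕ (M2 ⊕ K) = M1 ⊕ M2, so the key drops out. Then M2 = (M1 ⊕ M2) ⊕ M1 over the first 7 bytes.
byte 0: (90 ^ c3) ^ 63 = 53 ^ 63 = 30
byte 1: (a1 ^ bc) ^ 6f = 1d ^ 6f = 72
byte 2: (51 ^ 14) ^ 64 = 45 ^ 64 = 21
byte 3: (35 ^ 1d) ^ 65 = 28 ^ 65 = 4d
byte 4: (95 ^ d8) ^ 20 = 4d ^ 20 = 6d
byte 5: (94 ^ 54) ^ 37 = c0 ^ 37 = f7
byte 6: (1f ^ f6) ^ 20 = e9 ^ 20 = c9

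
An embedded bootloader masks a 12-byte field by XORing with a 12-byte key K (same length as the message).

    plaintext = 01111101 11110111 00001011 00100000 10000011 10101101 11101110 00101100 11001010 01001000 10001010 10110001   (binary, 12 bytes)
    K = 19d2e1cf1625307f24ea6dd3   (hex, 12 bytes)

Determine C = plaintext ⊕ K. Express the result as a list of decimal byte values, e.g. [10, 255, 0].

[100, 37, 234, 239, 149, 136, 222, 83, 238, 162, 231, 98]

byte 0: 125 XOR  25 = 100
byte 1: 247 XOR 210 =  37
byte 2:  11 XOR 225 = 234
byte 3:  32 XOR 207 = 239
byte 4: 131 XOR  22 = 149
byte 5: 173 XOR  37 = 136
byte 6: 238 XOR  48 = 222
byte 7:  44 XOR 127 =  83
byte 8: 202 XOR  36 = 238
byte 9:  72 XOR 234 = 162
byte 10: 138 XOR 109 = 231
byte 11: 177 XOR 211 =  98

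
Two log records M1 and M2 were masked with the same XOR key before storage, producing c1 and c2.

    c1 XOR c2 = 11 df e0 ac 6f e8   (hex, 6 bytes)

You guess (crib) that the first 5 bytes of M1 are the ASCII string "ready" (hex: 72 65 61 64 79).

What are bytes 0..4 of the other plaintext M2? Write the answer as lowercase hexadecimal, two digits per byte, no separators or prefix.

Since c1 ⊕ c2 = M1 ⊕ M2, XORing with the guessed M1 bytes yields the corresponding M2 bytes: M2 = (c1 ⊕ c2) ⊕ M1.
byte 0: 11 ^ 72 = 63
byte 1: df ^ 65 = ba
byte 2: e0 ^ 61 = 81
byte 3: ac ^ 64 = c8
byte 4: 6f ^ 79 = 16

63ba81c816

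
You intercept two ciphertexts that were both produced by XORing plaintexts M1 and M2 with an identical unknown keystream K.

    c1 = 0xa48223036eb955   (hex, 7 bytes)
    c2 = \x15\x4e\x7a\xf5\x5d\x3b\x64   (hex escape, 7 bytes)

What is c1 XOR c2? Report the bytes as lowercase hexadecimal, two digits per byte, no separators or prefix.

c1 ⊕ c2 = (M1 ⊕ K) ⊕ (M2 ⊕ K) = M1 ⊕ M2 — the shared key cancels under XOR.
a4 xor 15 = b1
82 xor 4e = cc
23 xor 7a = 59
03 xor f5 = f6
6e xor 5d = 33
b9 xor 3b = 82
55 xor 64 = 31

b1cc59f6338231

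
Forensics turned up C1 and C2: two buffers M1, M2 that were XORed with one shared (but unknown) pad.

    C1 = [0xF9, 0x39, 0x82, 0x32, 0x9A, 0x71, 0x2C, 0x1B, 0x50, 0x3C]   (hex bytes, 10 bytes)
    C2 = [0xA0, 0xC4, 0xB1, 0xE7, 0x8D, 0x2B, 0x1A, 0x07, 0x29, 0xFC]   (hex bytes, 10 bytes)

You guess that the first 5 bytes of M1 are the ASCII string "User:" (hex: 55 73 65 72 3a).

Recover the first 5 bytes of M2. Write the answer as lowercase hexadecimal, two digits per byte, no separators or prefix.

First, C1 ⊕ C2 = (M1 ⊕ K) ⊕ (M2 ⊕ K) = M1 ⊕ M2, so the key drops out. Then M2 = (M1 ⊕ M2) ⊕ M1 over the first 5 bytes.
byte 0: (f9 XOR a0) XOR 55 = 59 XOR 55 = 0c
byte 1: (39 XOR c4) XOR 73 = fd XOR 73 = 8e
byte 2: (82 XOR b1) XOR 65 = 33 XOR 65 = 56
byte 3: (32 XOR e7) XOR 72 = d5 XOR 72 = a7
byte 4: (9a XOR 8d) XOR 3a = 17 XOR 3a = 2d

0c8e56a72d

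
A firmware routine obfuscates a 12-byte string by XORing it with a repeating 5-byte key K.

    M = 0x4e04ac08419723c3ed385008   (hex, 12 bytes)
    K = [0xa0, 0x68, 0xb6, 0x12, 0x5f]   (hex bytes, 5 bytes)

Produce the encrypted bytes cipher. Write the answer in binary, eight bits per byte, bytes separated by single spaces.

The 5-byte key repeats, so the effective keystream is a0 68 b6 12 5f a0 68 b6 12 5f a0 68.
byte 0: 4e ⊕ a0 = ee
byte 1: 04 ⊕ 68 = 6c
byte 2: ac ⊕ b6 = 1a
byte 3: 08 ⊕ 12 = 1a
byte 4: 41 ⊕ 5f = 1e
byte 5: 97 ⊕ a0 = 37
byte 6: 23 ⊕ 68 = 4b
byte 7: c3 ⊕ b6 = 75
byte 8: ed ⊕ 12 = ff
byte 9: 38 ⊕ 5f = 67
byte 10: 50 ⊕ a0 = f0
byte 11: 08 ⊕ 68 = 60

11101110 01101100 00011010 00011010 00011110 00110111 01001011 01110101 11111111 01100111 11110000 01100000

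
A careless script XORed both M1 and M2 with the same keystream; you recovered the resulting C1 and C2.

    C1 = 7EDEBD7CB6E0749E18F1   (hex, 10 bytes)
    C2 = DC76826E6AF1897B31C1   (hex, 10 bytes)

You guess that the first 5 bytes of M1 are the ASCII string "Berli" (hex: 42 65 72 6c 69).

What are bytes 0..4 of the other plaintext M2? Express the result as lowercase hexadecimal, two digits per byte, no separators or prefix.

e0cd4d7eb5

First, C1 ⊕ C2 = (M1 ⊕ K) ⊕ (M2 ⊕ K) = M1 ⊕ M2, so the key drops out. Then M2 = (M1 ⊕ M2) ⊕ M1 over the first 5 bytes.
byte 0: (7e XOR dc) XOR 42 = a2 XOR 42 = e0
byte 1: (de XOR 76) XOR 65 = a8 XOR 65 = cd
byte 2: (bd XOR 82) XOR 72 = 3f XOR 72 = 4d
byte 3: (7c XOR 6e) XOR 6c = 12 XOR 6c = 7e
byte 4: (b6 XOR 6a) XOR 69 = dc XOR 69 = b5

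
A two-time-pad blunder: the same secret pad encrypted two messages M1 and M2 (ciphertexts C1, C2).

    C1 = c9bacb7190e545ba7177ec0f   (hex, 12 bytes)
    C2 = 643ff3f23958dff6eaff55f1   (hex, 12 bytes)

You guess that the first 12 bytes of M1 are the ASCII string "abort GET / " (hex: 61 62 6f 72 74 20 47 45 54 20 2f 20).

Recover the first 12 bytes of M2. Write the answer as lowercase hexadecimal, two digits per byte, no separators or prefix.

First, C1 ⊕ C2 = (M1 ⊕ K) ⊕ (M2 ⊕ K) = M1 ⊕ M2, so the key drops out. Then M2 = (M1 ⊕ M2) ⊕ M1 over the first 12 bytes.
byte 0: (c9 xor 64) xor 61 = ad xor 61 = cc
byte 1: (ba xor 3f) xor 62 = 85 xor 62 = e7
byte 2: (cb xor f3) xor 6f = 38 xor 6f = 57
byte 3: (71 xor f2) xor 72 = 83 xor 72 = f1
byte 4: (90 xor 39) xor 74 = a9 xor 74 = dd
byte 5: (e5 xor 58) xor 20 = bd xor 20 = 9d
byte 6: (45 xor df) xor 47 = 9a xor 47 = dd
byte 7: (ba xor f6) xor 45 = 4c xor 45 = 09
byte 8: (71 xor ea) xor 54 = 9b xor 54 = cf
byte 9: (77 xor ff) xor 20 = 88 xor 20 = a8
byte 10: (ec xor 55) xor 2f = b9 xor 2f = 96
byte 11: (0f xor f1) xor 20 = fe xor 20 = de

cce757f1dd9ddd09cfa896de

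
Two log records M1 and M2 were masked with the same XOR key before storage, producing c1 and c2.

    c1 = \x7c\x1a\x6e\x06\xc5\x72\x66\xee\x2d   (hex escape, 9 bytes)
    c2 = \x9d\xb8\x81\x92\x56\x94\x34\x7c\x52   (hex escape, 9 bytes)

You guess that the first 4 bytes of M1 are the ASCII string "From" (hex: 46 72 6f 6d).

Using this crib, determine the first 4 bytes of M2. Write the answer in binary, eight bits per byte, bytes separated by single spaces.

First, c1 ⊕ c2 = (M1 ⊕ K) ⊕ (M2 ⊕ K) = M1 ⊕ M2, so the key drops out. Then M2 = (M1 ⊕ M2) ⊕ M1 over the first 4 bytes.
byte 0: (7c ^ 9d) ^ 46 = e1 ^ 46 = a7
byte 1: (1a ^ b8) ^ 72 = a2 ^ 72 = d0
byte 2: (6e ^ 81) ^ 6f = ef ^ 6f = 80
byte 3: (06 ^ 92) ^ 6d = 94 ^ 6d = f9

10100111 11010000 10000000 11111001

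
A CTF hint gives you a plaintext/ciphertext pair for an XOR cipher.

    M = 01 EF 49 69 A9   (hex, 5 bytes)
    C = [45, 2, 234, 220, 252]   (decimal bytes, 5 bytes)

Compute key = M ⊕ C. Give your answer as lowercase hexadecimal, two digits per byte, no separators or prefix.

2ceda3b555

Since C = M ⊕ key, XORing both sides with M gives key = M ⊕ C.
01 XOR 2d = 2c
ef XOR 02 = ed
49 XOR ea = a3
69 XOR dc = b5
a9 XOR fc = 55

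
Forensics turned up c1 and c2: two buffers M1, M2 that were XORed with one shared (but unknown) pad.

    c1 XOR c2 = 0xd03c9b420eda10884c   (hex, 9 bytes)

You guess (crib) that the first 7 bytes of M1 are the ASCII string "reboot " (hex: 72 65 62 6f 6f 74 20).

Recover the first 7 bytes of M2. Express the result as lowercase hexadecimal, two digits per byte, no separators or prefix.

a259f92d61ae30

Since c1 ⊕ c2 = M1 ⊕ M2, XORing with the guessed M1 bytes yields the corresponding M2 bytes: M2 = (c1 ⊕ c2) ⊕ M1.
d0 ⊕ 72 = a2
3c ⊕ 65 = 59
9b ⊕ 62 = f9
42 ⊕ 6f = 2d
0e ⊕ 6f = 61
da ⊕ 74 = ae
10 ⊕ 20 = 30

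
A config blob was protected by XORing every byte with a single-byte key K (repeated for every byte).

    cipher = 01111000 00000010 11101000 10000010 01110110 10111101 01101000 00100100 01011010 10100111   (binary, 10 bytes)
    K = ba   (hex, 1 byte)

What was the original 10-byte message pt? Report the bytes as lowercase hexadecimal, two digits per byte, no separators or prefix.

c2b85238cc07d29ee01d

The 1-byte key repeats, so the effective keystream is ba ba ba ba ba ba ba ba ba ba.
byte 0: 01111000 xor 10111010 = 11000010
byte 1: 00000010 xor 10111010 = 10111000
byte 2: 11101000 xor 10111010 = 01010010
byte 3: 10000010 xor 10111010 = 00111000
byte 4: 01110110 xor 10111010 = 11001100
byte 5: 10111101 xor 10111010 = 00000111
byte 6: 01101000 xor 10111010 = 11010010
byte 7: 00100100 xor 10111010 = 10011110
byte 8: 01011010 xor 10111010 = 11100000
byte 9: 10100111 xor 10111010 = 00011101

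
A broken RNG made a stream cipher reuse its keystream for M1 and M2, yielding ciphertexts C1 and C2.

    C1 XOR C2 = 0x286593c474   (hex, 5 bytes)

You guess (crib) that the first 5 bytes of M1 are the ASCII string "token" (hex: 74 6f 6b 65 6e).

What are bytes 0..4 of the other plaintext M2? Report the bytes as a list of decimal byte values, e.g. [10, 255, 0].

Since C1 ⊕ C2 = M1 ⊕ M2, XORing with the guessed M1 bytes yields the corresponding M2 bytes: M2 = (C1 ⊕ C2) ⊕ M1.
28 ^ 74 = 5c
65 ^ 6f = 0a
93 ^ 6b = f8
c4 ^ 65 = a1
74 ^ 6e = 1a

[92, 10, 248, 161, 26]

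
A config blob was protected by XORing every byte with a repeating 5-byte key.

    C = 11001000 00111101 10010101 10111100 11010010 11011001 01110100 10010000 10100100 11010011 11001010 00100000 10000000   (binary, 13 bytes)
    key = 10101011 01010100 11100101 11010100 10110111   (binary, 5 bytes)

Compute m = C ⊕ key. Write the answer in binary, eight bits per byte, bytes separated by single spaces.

01100011 01101001 01110000 01101000 01100101 01110010 00100000 01110101 01110000 01100100 01100001 01110100 01100101

The 5-byte key repeats, so the effective keystream is ab 54 e5 d4 b7 ab 54 e5 d4 b7 ab 54 e5.
byte 0: 11001000 xor 10101011 = 01100011
byte 1: 00111101 xor 01010100 = 01101001
byte 2: 10010101 xor 11100101 = 01110000
byte 3: 10111100 xor 11010100 = 01101000
byte 4: 11010010 xor 10110111 = 01100101
byte 5: 11011001 xor 10101011 = 01110010
byte 6: 01110100 xor 01010100 = 00100000
byte 7: 10010000 xor 11100101 = 01110101
byte 8: 10100100 xor 11010100 = 01110000
byte 9: 11010011 xor 10110111 = 01100100
byte 10: 11001010 xor 10101011 = 01100001
byte 11: 00100000 xor 01010100 = 01110100
byte 12: 10000000 xor 11100101 = 01100101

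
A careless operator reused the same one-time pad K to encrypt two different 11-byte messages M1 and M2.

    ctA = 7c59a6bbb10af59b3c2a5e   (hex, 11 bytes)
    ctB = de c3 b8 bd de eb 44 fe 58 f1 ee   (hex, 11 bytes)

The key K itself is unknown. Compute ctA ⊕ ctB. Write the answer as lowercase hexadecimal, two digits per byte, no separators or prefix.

a29a1e066fe1b16564dbb0

ctA ⊕ ctB = (M1 ⊕ K) ⊕ (M2 ⊕ K) = M1 ⊕ M2 — the shared key cancels under XOR.
124 ⊕ 222 = 162
 89 ⊕ 195 = 154
166 ⊕ 184 =  30
187 ⊕ 189 =   6
177 ⊕ 222 = 111
 10 ⊕ 235 = 225
245 ⊕  68 = 177
155 ⊕ 254 = 101
 60 ⊕  88 = 100
 42 ⊕ 241 = 219
 94 ⊕ 238 = 176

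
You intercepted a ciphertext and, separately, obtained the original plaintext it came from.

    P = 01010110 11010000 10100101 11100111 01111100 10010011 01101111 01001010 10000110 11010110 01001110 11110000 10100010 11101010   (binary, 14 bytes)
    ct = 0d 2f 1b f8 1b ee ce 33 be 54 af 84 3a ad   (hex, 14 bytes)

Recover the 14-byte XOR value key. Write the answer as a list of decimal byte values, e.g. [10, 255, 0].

Since ct = P ⊕ key, XORing both sides with P gives key = P ⊕ ct.
byte 0:  86 XOR  13 =  91
byte 1: 208 XOR  47 = 255
byte 2: 165 XOR  27 = 190
byte 3: 231 XOR 248 =  31
byte 4: 124 XOR  27 = 103
byte 5: 147 XOR 238 = 125
byte 6: 111 XOR 206 = 161
byte 7:  74 XOR  51 = 121
byte 8: 134 XOR 190 =  56
byte 9: 214 XOR  84 = 130
byte 10:  78 XOR 175 = 225
byte 11: 240 XOR 132 = 116
byte 12: 162 XOR  58 = 152
byte 13: 234 XOR 173 =  71

[91, 255, 190, 31, 103, 125, 161, 121, 56, 130, 225, 116, 152, 71]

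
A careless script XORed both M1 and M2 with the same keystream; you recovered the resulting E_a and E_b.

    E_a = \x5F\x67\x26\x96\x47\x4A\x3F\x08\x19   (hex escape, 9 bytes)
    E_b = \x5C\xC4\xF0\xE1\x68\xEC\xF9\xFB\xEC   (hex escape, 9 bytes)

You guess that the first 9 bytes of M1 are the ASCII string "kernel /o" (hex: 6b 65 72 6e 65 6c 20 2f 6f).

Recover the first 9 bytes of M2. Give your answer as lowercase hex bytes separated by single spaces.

68 c6 a4 19 4a ca e6 dc 9a

First, E_a ⊕ E_b = (M1 ⊕ K) ⊕ (M2 ⊕ K) = M1 ⊕ M2, so the key drops out. Then M2 = (M1 ⊕ M2) ⊕ M1 over the first 9 bytes.
byte 0: (5f xor 5c) xor 6b = 03 xor 6b = 68
byte 1: (67 xor c4) xor 65 = a3 xor 65 = c6
byte 2: (26 xor f0) xor 72 = d6 xor 72 = a4
byte 3: (96 xor e1) xor 6e = 77 xor 6e = 19
byte 4: (47 xor 68) xor 65 = 2f xor 65 = 4a
byte 5: (4a xor ec) xor 6c = a6 xor 6c = ca
byte 6: (3f xor f9) xor 20 = c6 xor 20 = e6
byte 7: (08 xor fb) xor 2f = f3 xor 2f = dc
byte 8: (19 xor ec) xor 6f = f5 xor 6f = 9a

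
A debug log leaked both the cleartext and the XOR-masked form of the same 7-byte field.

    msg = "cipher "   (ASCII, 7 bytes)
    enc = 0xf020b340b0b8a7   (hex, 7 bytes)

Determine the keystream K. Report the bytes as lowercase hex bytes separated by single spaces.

93 49 c3 28 d5 ca 87

Since enc = msg ⊕ K, XORing both sides with msg gives K = msg ⊕ enc.
63 ⊕ f0 = 93
69 ⊕ 20 = 49
70 ⊕ b3 = c3
68 ⊕ 40 = 28
65 ⊕ b0 = d5
72 ⊕ b8 = ca
20 ⊕ a7 = 87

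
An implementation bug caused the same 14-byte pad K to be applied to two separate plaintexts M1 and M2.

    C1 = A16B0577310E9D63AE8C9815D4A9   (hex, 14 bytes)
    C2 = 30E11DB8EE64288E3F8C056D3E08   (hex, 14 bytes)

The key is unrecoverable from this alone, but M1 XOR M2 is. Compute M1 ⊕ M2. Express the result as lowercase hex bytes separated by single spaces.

91 8a 18 cf df 6a b5 ed 91 00 9d 78 ea a1

C1 ⊕ C2 = (M1 ⊕ K) ⊕ (M2 ⊕ K) = M1 ⊕ M2 — the shared key cancels under XOR.
byte 0: 161 xor  48 = 145
byte 1: 107 xor 225 = 138
byte 2:   5 xor  29 =  24
byte 3: 119 xor 184 = 207
byte 4:  49 xor 238 = 223
byte 5:  14 xor 100 = 106
byte 6: 157 xor  40 = 181
byte 7:  99 xor 142 = 237
byte 8: 174 xor  63 = 145
byte 9: 140 xor 140 =   0
byte 10: 152 xor   5 = 157
byte 11:  21 xor 109 = 120
byte 12: 212 xor  62 = 234
byte 13: 169 xor   8 = 161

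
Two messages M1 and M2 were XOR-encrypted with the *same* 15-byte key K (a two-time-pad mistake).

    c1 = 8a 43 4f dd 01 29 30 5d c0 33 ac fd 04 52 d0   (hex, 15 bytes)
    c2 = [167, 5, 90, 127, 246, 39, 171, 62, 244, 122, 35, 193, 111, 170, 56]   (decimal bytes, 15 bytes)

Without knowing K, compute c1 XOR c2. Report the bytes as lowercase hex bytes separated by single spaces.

2d 46 15 a2 f7 0e 9b 63 34 49 8f 3c 6b f8 e8

c1 ⊕ c2 = (M1 ⊕ K) ⊕ (M2 ⊕ K) = M1 ⊕ M2 — the shared key cancels under XOR.
138 ^ 167 =  45
 67 ^   5 =  70
 79 ^  90 =  21
221 ^ 127 = 162
  1 ^ 246 = 247
 41 ^  39 =  14
 48 ^ 171 = 155
 93 ^  62 =  99
192 ^ 244 =  52
 51 ^ 122 =  73
172 ^  35 = 143
253 ^ 193 =  60
  4 ^ 111 = 107
 82 ^ 170 = 248
208 ^  56 = 232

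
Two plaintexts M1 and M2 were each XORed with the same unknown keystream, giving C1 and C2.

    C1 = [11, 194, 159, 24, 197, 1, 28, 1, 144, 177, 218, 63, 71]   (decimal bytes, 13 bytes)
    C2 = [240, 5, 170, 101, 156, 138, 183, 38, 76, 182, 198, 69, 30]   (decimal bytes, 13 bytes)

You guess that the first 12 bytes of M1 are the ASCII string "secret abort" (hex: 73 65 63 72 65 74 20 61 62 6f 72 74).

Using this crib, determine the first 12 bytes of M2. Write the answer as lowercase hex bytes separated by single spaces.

First, C1 ⊕ C2 = (M1 ⊕ K) ⊕ (M2 ⊕ K) = M1 ⊕ M2, so the key drops out. Then M2 = (M1 ⊕ M2) ⊕ M1 over the first 12 bytes.
byte 0: (0b xor f0) xor 73 = fb xor 73 = 88
byte 1: (c2 xor 05) xor 65 = c7 xor 65 = a2
byte 2: (9f xor aa) xor 63 = 35 xor 63 = 56
byte 3: (18 xor 65) xor 72 = 7d xor 72 = 0f
byte 4: (c5 xor 9c) xor 65 = 59 xor 65 = 3c
byte 5: (01 xor 8a) xor 74 = 8b xor 74 = ff
byte 6: (1c xor b7) xor 20 = ab xor 20 = 8b
byte 7: (01 xor 26) xor 61 = 27 xor 61 = 46
byte 8: (90 xor 4c) xor 62 = dc xor 62 = be
byte 9: (b1 xor b6) xor 6f = 07 xor 6f = 68
byte 10: (da xor c6) xor 72 = 1c xor 72 = 6e
byte 11: (3f xor 45) xor 74 = 7a xor 74 = 0e

88 a2 56 0f 3c ff 8b 46 be 68 6e 0e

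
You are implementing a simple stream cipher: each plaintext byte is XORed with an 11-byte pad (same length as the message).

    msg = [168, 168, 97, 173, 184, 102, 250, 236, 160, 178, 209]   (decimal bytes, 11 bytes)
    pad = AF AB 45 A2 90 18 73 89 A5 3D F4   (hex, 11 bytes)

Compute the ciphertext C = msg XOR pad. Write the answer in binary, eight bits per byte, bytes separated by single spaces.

byte 0: a8 ^ af = 07
byte 1: a8 ^ ab = 03
byte 2: 61 ^ 45 = 24
byte 3: ad ^ a2 = 0f
byte 4: b8 ^ 90 = 28
byte 5: 66 ^ 18 = 7e
byte 6: fa ^ 73 = 89
byte 7: ec ^ 89 = 65
byte 8: a0 ^ a5 = 05
byte 9: b2 ^ 3d = 8f
byte 10: d1 ^ f4 = 25

00000111 00000011 00100100 00001111 00101000 01111110 10001001 01100101 00000101 10001111 00100101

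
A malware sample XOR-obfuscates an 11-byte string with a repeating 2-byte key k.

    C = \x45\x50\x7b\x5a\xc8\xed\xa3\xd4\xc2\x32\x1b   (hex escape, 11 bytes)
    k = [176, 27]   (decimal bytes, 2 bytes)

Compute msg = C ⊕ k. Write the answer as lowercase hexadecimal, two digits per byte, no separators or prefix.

f54bcb4178f613cf7229ab

The 2-byte key repeats, so the effective keystream is b0 1b b0 1b b0 1b b0 1b b0 1b b0.
byte 0:  69 ⊕ 176 = 245
byte 1:  80 ⊕  27 =  75
byte 2: 123 ⊕ 176 = 203
byte 3:  90 ⊕  27 =  65
byte 4: 200 ⊕ 176 = 120
byte 5: 237 ⊕  27 = 246
byte 6: 163 ⊕ 176 =  19
byte 7: 212 ⊕  27 = 207
byte 8: 194 ⊕ 176 = 114
byte 9:  50 ⊕  27 =  41
byte 10:  27 ⊕ 176 = 171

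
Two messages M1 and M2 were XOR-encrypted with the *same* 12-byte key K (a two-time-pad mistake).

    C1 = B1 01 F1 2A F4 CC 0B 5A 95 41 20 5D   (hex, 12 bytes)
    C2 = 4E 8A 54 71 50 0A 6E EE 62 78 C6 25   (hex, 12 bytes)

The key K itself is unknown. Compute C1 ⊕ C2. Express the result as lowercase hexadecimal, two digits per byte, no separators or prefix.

C1 ⊕ C2 = (M1 ⊕ K) ⊕ (M2 ⊕ K) = M1 ⊕ M2 — the shared key cancels under XOR.
byte 0: 10110001 xor 01001110 = 11111111
byte 1: 00000001 xor 10001010 = 10001011
byte 2: 11110001 xor 01010100 = 10100101
byte 3: 00101010 xor 01110001 = 01011011
byte 4: 11110100 xor 01010000 = 10100100
byte 5: 11001100 xor 00001010 = 11000110
byte 6: 00001011 xor 01101110 = 01100101
byte 7: 01011010 xor 11101110 = 10110100
byte 8: 10010101 xor 01100010 = 11110111
byte 9: 01000001 xor 01111000 = 00111001
byte 10: 00100000 xor 11000110 = 11100110
byte 11: 01011101 xor 00100101 = 01111000

ff8ba55ba4c665b4f739e678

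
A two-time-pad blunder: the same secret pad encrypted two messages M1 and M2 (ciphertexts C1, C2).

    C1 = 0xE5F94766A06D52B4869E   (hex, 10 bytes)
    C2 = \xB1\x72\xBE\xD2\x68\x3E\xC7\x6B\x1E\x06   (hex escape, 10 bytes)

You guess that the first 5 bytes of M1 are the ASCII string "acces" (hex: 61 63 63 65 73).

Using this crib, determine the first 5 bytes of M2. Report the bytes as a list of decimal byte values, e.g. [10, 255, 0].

[53, 232, 154, 209, 187]

First, C1 ⊕ C2 = (M1 ⊕ K) ⊕ (M2 ⊕ K) = M1 ⊕ M2, so the key drops out. Then M2 = (M1 ⊕ M2) ⊕ M1 over the first 5 bytes.
byte 0: (e5 ^ b1) ^ 61 = 54 ^ 61 = 35
byte 1: (f9 ^ 72) ^ 63 = 8b ^ 63 = e8
byte 2: (47 ^ be) ^ 63 = f9 ^ 63 = 9a
byte 3: (66 ^ d2) ^ 65 = b4 ^ 65 = d1
byte 4: (a0 ^ 68) ^ 73 = c8 ^ 73 = bb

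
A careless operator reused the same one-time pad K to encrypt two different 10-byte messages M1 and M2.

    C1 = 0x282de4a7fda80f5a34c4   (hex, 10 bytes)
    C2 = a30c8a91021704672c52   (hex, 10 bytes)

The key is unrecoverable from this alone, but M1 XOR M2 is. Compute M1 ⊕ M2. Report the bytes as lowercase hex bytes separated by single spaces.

8b 21 6e 36 ff bf 0b 3d 18 96

C1 ⊕ C2 = (M1 ⊕ K) ⊕ (M2 ⊕ K) = M1 ⊕ M2 — the shared key cancels under XOR.
28 ^ a3 = 8b
2d ^ 0c = 21
e4 ^ 8a = 6e
a7 ^ 91 = 36
fd ^ 02 = ff
a8 ^ 17 = bf
0f ^ 04 = 0b
5a ^ 67 = 3d
34 ^ 2c = 18
c4 ^ 52 = 96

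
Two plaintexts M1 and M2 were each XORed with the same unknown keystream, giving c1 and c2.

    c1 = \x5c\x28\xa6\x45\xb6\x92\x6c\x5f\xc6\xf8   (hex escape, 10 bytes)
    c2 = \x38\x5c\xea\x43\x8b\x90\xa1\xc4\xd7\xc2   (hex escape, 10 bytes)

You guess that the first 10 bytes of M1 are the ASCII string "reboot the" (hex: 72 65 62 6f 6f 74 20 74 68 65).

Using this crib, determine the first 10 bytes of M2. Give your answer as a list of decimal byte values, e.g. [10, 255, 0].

[22, 17, 46, 105, 82, 118, 237, 239, 121, 95]

First, c1 ⊕ c2 = (M1 ⊕ K) ⊕ (M2 ⊕ K) = M1 ⊕ M2, so the key drops out. Then M2 = (M1 ⊕ M2) ⊕ M1 over the first 10 bytes.
byte 0: (5c ⊕ 38) ⊕ 72 = 64 ⊕ 72 = 16
byte 1: (28 ⊕ 5c) ⊕ 65 = 74 ⊕ 65 = 11
byte 2: (a6 ⊕ ea) ⊕ 62 = 4c ⊕ 62 = 2e
byte 3: (45 ⊕ 43) ⊕ 6f = 06 ⊕ 6f = 69
byte 4: (b6 ⊕ 8b) ⊕ 6f = 3d ⊕ 6f = 52
byte 5: (92 ⊕ 90) ⊕ 74 = 02 ⊕ 74 = 76
byte 6: (6c ⊕ a1) ⊕ 20 = cd ⊕ 20 = ed
byte 7: (5f ⊕ c4) ⊕ 74 = 9b ⊕ 74 = ef
byte 8: (c6 ⊕ d7) ⊕ 68 = 11 ⊕ 68 = 79
byte 9: (f8 ⊕ c2) ⊕ 65 = 3a ⊕ 65 = 5f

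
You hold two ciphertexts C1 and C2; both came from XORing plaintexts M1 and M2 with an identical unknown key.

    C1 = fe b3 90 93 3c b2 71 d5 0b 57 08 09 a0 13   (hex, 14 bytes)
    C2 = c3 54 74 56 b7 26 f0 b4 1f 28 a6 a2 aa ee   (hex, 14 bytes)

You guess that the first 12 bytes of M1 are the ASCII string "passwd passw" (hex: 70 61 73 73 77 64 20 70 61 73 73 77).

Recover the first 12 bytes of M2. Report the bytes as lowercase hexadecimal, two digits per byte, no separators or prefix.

4d8697b6fcf0a111750cdddc

First, C1 ⊕ C2 = (M1 ⊕ K) ⊕ (M2 ⊕ K) = M1 ⊕ M2, so the key drops out. Then M2 = (M1 ⊕ M2) ⊕ M1 over the first 12 bytes.
byte 0: (fe xor c3) xor 70 = 3d xor 70 = 4d
byte 1: (b3 xor 54) xor 61 = e7 xor 61 = 86
byte 2: (90 xor 74) xor 73 = e4 xor 73 = 97
byte 3: (93 xor 56) xor 73 = c5 xor 73 = b6
byte 4: (3c xor b7) xor 77 = 8b xor 77 = fc
byte 5: (b2 xor 26) xor 64 = 94 xor 64 = f0
byte 6: (71 xor f0) xor 20 = 81 xor 20 = a1
byte 7: (d5 xor b4) xor 70 = 61 xor 70 = 11
byte 8: (0b xor 1f) xor 61 = 14 xor 61 = 75
byte 9: (57 xor 28) xor 73 = 7f xor 73 = 0c
byte 10: (08 xor a6) xor 73 = ae xor 73 = dd
byte 11: (09 xor a2) xor 77 = ab xor 77 = dc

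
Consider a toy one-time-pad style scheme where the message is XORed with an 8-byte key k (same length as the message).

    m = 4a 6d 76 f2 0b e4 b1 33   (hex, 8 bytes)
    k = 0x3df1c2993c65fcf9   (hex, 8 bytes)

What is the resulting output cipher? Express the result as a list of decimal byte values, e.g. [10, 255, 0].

XOR is its own inverse, so applying the key byte-wise gives the result directly.
byte 0:  74 ^  61 = 119
byte 1: 109 ^ 241 = 156
byte 2: 118 ^ 194 = 180
byte 3: 242 ^ 153 = 107
byte 4:  11 ^  60 =  55
byte 5: 228 ^ 101 = 129
byte 6: 177 ^ 252 =  77
byte 7:  51 ^ 249 = 202

[119, 156, 180, 107, 55, 129, 77, 202]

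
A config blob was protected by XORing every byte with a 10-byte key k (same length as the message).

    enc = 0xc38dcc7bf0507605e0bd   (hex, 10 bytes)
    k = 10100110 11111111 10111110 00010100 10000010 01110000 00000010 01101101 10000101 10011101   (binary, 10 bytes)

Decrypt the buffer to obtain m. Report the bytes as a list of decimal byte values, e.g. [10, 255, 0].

XOR is its own inverse, so applying the key byte-wise gives the result directly.
11000011 xor 10100110 = 01100101
10001101 xor 11111111 = 01110010
11001100 xor 10111110 = 01110010
01111011 xor 00010100 = 01101111
11110000 xor 10000010 = 01110010
01010000 xor 01110000 = 00100000
01110110 xor 00000010 = 01110100
00000101 xor 01101101 = 01101000
11100000 xor 10000101 = 01100101
10111101 xor 10011101 = 00100000

[101, 114, 114, 111, 114, 32, 116, 104, 101, 32]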